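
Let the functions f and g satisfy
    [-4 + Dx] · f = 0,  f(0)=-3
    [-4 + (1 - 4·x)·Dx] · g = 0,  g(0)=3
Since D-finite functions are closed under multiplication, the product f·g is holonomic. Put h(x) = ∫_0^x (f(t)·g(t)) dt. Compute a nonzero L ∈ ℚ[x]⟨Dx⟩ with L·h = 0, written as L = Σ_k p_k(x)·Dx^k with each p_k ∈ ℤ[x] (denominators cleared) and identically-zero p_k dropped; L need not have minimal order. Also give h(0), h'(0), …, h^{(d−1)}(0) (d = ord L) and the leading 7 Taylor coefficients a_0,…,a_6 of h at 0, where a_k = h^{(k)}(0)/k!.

L = (8 - 16·x)·Dx + (-1 + 4·x)·Dx^2  (order 2).
h: a_k = 0, -9, -36, -120, -384, -1248, -20864/5, …
ICs: h(0) = 0, h′(0) = -9.

f: a_k = -3, -12, -24, -32, -32, -128/5, -256/15, …
g: a_k = 3, 12, 48, 192, 768, 3072, 12288, …
h₀=f·g: eliminate ⇒ L₀, order ≤ 1·1.
h=∫₀ˣh₀: take L = L₀·Dx.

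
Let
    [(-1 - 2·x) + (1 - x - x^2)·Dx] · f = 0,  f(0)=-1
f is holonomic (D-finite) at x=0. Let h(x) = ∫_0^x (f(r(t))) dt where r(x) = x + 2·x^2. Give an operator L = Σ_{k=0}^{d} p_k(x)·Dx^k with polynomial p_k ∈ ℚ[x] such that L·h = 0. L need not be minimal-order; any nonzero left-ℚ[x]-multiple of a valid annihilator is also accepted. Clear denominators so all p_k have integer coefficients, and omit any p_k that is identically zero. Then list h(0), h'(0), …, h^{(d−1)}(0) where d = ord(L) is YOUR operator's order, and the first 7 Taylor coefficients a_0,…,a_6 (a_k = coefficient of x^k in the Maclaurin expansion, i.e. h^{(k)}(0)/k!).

f: a_k = -1, -1, -2, -3, -5, -8, -13, …
h₀=f(r): pull back L_f along r ⇒ L₀.
Integrate: L := L₀·Dx.
L = (1 + 6·x + 12·x^2 + 16·x^3)·Dx + (-1 + x + 3·x^2 + 4·x^3 + 4·x^4)·Dx^2  (order 2).
h: a_k = 0, -1, -1/2, -4/3, -11/4, -31/5, -14, …
ICs: h(0) = 0, h′(0) = -1.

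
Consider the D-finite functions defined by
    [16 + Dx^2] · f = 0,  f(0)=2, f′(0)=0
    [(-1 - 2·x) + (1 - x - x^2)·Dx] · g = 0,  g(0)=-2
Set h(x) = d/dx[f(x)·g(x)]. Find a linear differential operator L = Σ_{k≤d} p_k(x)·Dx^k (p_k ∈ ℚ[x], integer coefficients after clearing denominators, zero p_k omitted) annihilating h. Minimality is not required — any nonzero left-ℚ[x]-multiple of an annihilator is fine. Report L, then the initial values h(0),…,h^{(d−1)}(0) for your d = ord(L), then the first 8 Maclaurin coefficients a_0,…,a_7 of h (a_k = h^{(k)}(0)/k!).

f: a_k = 2, 0, -16, 0, 64/3, 0, -512/45, 0, …
g: a_k = -2, -2, -4, -6, -10, -16, -26, -42, …
f·g: L₀ = L_f ⊗_s L_g, ord ≤ 2·1.
h₀' ⇒ L via d/dx closure of L₀.
L = (54 - 256·x - 128·x^2 + 256·x^3 + 128·x^4) + (-13 - 10·x + 48·x^2 + 32·x^3)·Dx + (7 - 15·x - 7·x^2 + 16·x^3 + 8·x^4)·Dx^2  (order 2).
h: a_k = -4, 48, 60, 16/3, 320/3, 4088/15, 21028/45, 88768/105, …
ICs: h(0) = -4, h′(0) = 48.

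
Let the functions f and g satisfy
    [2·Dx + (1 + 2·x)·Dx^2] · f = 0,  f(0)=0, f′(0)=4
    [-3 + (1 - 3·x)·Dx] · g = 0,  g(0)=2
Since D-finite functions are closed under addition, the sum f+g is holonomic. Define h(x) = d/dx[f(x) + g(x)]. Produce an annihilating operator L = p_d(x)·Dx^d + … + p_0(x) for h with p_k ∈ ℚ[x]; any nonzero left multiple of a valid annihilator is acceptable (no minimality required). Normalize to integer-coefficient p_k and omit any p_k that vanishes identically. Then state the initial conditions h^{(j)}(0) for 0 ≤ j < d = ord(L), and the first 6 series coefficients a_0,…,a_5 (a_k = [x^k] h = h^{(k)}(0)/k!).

f: a_k = 0, 4, -4, 16/3, -8, 64/5, …
g: a_k = 2, 6, 18, 54, 162, 486, …
Sum ⇒ L₀ = lclm(L_f,L_g) in ℚ(x)⟨Dx⟩.
h₀' ⇒ L via d/dx closure of L₀.
L = (-78 - 36·x) + (-23 - 132·x - 72·x^2)·Dx + (4 - x - 27·x^2 - 18·x^3)·Dx^2  (order 2).
h: a_k = 10, 28, 178, 616, 2494, 8620, …
ICs: h(0) = 10, h′(0) = 28.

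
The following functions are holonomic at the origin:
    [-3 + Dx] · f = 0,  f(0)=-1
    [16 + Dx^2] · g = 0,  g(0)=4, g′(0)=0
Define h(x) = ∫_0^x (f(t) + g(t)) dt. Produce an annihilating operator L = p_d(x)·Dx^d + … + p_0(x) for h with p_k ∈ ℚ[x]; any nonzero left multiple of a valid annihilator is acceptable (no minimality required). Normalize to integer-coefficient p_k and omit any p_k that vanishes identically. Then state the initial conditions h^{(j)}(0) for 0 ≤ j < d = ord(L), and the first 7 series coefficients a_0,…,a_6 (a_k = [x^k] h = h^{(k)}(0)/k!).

L = -48·Dx + 16·Dx^2 - 3·Dx^3 + Dx^4  (order 4).
h: a_k = 0, 3, -3/2, -73/6, -9/8, 943/120, -27/80, …
ICs: h(0) = 0, h′(0) = 3, h′′(0) = -3, h′′′(0) = -73.

f: a_k = -1, -3, -9/2, -9/2, -27/8, -81/40, -81/80, …
g: a_k = 4, 0, -32, 0, 128/3, 0, -1024/45, …
L₀ := lclm(L_f,L_g); ord L₀ ≤ 1+2.
Integrate: L := L₀·Dx.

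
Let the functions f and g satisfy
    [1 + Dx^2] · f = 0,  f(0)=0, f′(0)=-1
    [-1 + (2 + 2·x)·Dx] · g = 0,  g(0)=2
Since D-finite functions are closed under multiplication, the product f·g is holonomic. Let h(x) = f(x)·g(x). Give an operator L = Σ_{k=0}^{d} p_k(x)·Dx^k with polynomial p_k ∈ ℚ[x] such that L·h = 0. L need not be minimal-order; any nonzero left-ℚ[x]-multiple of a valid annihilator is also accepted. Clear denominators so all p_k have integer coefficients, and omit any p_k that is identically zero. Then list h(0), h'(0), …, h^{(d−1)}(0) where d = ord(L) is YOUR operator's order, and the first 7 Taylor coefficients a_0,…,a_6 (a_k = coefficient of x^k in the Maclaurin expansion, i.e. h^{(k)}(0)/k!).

f: a_k = 0, -1, 0, 1/6, 0, -1/120, 0, …
g: a_k = 2, 1, -1/4, 1/8, -5/64, 7/128, -21/512, …
f·g: L₀ = L_f ⊗_s L_g, ord ≤ 2·1.
L = (7 + 8·x + 4·x^2) + (-4 - 4·x)·Dx + (4 + 8·x + 4·x^2)·Dx^2  (order 2).
h: a_k = 0, -2, -1, 7/12, 1/24, 19/960, -27/640, …
ICs: h(0) = 0, h′(0) = -2.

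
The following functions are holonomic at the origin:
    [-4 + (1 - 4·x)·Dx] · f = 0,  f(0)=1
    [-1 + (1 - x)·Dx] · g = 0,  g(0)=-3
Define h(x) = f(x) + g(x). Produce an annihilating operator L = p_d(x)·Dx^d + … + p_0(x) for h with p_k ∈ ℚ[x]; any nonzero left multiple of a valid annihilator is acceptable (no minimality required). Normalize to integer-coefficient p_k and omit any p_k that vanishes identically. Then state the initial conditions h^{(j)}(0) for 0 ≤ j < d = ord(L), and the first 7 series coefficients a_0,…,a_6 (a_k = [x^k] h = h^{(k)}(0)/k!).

f: a_k = 1, 4, 16, 64, 256, 1024, 4096, …
g: a_k = -3, -3, -3, -3, -3, -3, -3, …
h₀=f+g: left-lcm gives L₀, ord ≤ 2.
L = -8 + (10 - 16·x)·Dx + (-1 + 5·x - 4·x^2)·Dx^2  (order 2).
h: a_k = -2, 1, 13, 61, 253, 1021, 4093, …
ICs: h(0) = -2, h′(0) = 1.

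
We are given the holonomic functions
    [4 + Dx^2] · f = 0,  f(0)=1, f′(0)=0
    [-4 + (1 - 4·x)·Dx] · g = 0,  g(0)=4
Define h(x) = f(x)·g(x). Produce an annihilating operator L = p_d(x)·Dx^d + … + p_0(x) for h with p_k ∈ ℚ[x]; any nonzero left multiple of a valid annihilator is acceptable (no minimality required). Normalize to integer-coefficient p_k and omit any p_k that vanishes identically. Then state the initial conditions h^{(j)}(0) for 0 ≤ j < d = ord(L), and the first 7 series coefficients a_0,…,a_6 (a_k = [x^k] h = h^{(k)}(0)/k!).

f: a_k = 1, 0, -2, 0, 2/3, 0, -4/45, …
g: a_k = 4, 16, 64, 256, 1024, 4096, 16384, …
h₀=f·g: eliminate ⇒ L₀, order ≤ 2·1.
L = (-4 + 16·x) + 8·Dx + (-1 + 4·x)·Dx^2  (order 2).
h: a_k = 4, 16, 56, 224, 2696/3, 10784/3, 647024/45, …
ICs: h(0) = 4, h′(0) = 16.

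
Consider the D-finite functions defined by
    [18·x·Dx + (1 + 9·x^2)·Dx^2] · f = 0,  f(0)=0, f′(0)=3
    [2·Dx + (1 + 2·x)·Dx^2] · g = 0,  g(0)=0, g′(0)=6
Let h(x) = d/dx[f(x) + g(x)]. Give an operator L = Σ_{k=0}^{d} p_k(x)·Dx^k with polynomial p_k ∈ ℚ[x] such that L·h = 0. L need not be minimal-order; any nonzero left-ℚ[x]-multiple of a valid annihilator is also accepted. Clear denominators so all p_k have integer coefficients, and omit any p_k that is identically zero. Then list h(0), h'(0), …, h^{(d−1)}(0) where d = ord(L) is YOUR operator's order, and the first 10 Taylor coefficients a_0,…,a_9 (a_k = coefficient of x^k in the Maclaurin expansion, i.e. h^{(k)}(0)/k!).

L = (-18 - 108·x + 486·x^2 + 324·x^3) + (-13 - 36·x + 135·x^2 + 972·x^3 + 648·x^4)·Dx + (-1 + 7·x + 18·x^2 + 81·x^3 + 243·x^4 + 162·x^5)·Dx^2  (order 2).
h: a_k = 9, -12, -3, -48, 339, -192, -1803, -768, 21219, -3072, …
ICs: h(0) = 9, h′(0) = -12.

f: a_k = 0, 3, 0, -9, 0, 243/5, 0, -2187/7, 0, 2187, …
g: a_k = 0, 6, -6, 8, -12, 96/5, -32, 384/7, -96, 512/3, …
Sum ⇒ L₀ = lclm(L_f,L_g) in ℚ(x)⟨Dx⟩.
Differentiate: ansatz ord ≤ ord L₀ ⇒ L.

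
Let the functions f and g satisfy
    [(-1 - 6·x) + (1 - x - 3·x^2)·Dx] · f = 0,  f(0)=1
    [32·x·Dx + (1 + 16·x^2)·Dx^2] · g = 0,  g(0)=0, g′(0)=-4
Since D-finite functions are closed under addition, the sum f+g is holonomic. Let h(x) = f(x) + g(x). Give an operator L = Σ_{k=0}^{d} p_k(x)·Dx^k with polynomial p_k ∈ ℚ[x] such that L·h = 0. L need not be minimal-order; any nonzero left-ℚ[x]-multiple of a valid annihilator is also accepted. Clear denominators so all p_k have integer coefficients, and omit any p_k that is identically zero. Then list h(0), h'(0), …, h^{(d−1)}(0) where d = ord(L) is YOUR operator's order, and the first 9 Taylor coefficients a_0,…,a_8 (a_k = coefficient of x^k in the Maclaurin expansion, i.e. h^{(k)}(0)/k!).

L = (-128 + 512·x + 10560·x^2 + 25344·x^3 + 95904·x^4 + 41472·x^6)·Dx + (37 + 208·x - 206·x^2 + 1476·x^3 + 24336·x^4 + 66528·x^5 + 6912·x^6 + 41472·x^7)·Dx^2 + (-4 - 21·x - 198·x^2 - 90·x^3 - 1775·x^4 + 4080·x^5 + 6336·x^6 + 2304·x^7 + 6912·x^8)·Dx^3  (order 3).
h: a_k = 1, -3, 4, 85/3, 19, -824/5, 97, 17903/7, 508, …
ICs: h(0) = 1, h′(0) = -3, h′′(0) = 8.

f: a_k = 1, 1, 4, 7, 19, 40, 97, 217, 508, …
g: a_k = 0, -4, 0, 64/3, 0, -1024/5, 0, 16384/7, 0, …
h₀=f+g: left-lcm gives L₀, ord ≤ 3.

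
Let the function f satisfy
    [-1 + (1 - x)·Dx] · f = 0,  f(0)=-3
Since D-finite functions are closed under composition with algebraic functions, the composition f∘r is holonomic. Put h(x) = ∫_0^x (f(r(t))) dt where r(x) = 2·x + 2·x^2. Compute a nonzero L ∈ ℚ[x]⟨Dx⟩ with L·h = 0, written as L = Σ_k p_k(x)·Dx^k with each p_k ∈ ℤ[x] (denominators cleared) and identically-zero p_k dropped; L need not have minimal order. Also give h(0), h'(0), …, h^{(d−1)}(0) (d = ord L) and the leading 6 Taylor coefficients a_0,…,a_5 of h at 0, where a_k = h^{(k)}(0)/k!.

f: a_k = -3, -3, -3, -3, -3, -3, …
h₀=f(r): pull back L_f along r ⇒ L₀.
h=∫h₀ ⇒ L = L₀·Dx.
L = (2 + 4·x)·Dx + (-1 + 2·x + 2·x^2)·Dx^2  (order 2).
h: a_k = 0, -3, -3, -6, -12, -132/5, …
ICs: h(0) = 0, h′(0) = -3.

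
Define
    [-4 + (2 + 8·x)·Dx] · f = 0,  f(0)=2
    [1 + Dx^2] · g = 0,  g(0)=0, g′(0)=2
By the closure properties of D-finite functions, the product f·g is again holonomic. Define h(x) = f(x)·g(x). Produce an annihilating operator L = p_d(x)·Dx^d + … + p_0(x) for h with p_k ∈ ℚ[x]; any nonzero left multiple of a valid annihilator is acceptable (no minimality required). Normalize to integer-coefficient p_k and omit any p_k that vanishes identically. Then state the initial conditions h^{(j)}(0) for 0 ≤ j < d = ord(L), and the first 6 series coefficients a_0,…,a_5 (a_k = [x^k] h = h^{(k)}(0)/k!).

f: a_k = 2, 4, -4, 8, -20, 56, …
g: a_k = 0, 2, 0, -1/3, 0, 1/60, …
L₀ := L_f ⊗_s L_g (sym. prod.), ord ≤ 2.
L = (13 + 8·x + 16·x^2) + (-4 - 16·x)·Dx + (1 + 8·x + 16·x^2)·Dx^2  (order 2).
h: a_k = 0, 4, 8, -26/3, 44/3, -1159/30, …
ICs: h(0) = 0, h′(0) = 4.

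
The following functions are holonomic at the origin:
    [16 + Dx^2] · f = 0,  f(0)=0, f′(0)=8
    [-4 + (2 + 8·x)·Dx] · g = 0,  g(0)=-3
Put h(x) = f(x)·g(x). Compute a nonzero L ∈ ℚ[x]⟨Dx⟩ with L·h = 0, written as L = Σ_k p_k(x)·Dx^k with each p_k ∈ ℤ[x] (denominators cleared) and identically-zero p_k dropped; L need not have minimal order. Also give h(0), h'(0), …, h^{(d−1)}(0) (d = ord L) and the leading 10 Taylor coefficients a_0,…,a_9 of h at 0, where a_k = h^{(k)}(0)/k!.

L = (28 + 128·x + 256·x^2) + (-4 - 16·x)·Dx + (1 + 8·x + 16·x^2)·Dx^2  (order 2).
h: a_k = 0, -24, -48, 112, 32, 304/5, -2592/5, 31456/21, -494528/105, 2964400/189, …
ICs: h(0) = 0, h′(0) = -24.

f: a_k = 0, 8, 0, -64/3, 0, 256/15, 0, -2048/315, 0, 4096/2835, …
g: a_k = -3, -6, 6, -12, 30, -84, 252, -792, 2574, -8580, …
L₀ := L_f ⊗_s L_g (sym. prod.), ord ≤ 2.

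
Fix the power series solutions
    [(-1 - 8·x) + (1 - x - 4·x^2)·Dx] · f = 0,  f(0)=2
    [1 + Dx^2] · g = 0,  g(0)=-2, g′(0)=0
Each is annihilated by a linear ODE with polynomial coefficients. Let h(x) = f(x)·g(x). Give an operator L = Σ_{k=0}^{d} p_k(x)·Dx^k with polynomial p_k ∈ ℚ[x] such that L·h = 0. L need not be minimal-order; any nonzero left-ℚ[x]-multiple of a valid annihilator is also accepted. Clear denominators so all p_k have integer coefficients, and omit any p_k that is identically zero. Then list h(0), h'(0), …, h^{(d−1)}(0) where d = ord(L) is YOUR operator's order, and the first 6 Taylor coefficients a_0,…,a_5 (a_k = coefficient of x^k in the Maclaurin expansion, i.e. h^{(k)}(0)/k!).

L = (7 + x + 4·x^2) + (2 + 16·x)·Dx + (-1 + x + 4·x^2)·Dx^2  (order 2).
h: a_k = -4, -4, -18, -34, -637/6, -1453/6, …
ICs: h(0) = -4, h′(0) = -4.

f: a_k = 2, 2, 10, 18, 58, 130, …
g: a_k = -2, 0, 1, 0, -1/12, 0, …
Product ⇒ symmetric product L₀, ord ≤ 2.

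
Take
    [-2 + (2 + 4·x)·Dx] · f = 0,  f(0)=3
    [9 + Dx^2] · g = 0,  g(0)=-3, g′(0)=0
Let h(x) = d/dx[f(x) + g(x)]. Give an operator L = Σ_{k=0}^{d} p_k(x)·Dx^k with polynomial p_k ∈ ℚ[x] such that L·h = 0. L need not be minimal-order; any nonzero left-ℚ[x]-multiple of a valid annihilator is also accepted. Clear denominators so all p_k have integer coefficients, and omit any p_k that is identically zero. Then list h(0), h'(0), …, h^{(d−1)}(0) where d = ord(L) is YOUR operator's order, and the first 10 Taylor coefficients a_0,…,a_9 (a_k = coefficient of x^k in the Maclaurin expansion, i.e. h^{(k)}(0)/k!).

L = (-18 - 27·x - 27·x^2) + (-9 - 45·x - 81·x^2 - 54·x^3)·Dx + (-2 - 3·x - 3·x^2)·Dx^2 + (-1 - 5·x - 9·x^2 - 6·x^3)·Dx^3  (order 3).
h: a_k = 3, 24, 9/2, -48, 105/8, -27/5, 693/16, -2952/35, 19305/128, -159261/560, …
ICs: h(0) = 3, h′(0) = 24, h′′(0) = 9.

f: a_k = 3, 3, -3/2, 3/2, -15/8, 21/8, -63/16, 99/16, -1287/128, 2145/128, …
g: a_k = -3, 0, 27/2, 0, -81/8, 0, 243/80, 0, -2187/4480, 0, …
f+g: L₀ = lclm(L_f,L_g), ord ≤ 1+2.
h₀' ⇒ L via d/dx closure of L₀.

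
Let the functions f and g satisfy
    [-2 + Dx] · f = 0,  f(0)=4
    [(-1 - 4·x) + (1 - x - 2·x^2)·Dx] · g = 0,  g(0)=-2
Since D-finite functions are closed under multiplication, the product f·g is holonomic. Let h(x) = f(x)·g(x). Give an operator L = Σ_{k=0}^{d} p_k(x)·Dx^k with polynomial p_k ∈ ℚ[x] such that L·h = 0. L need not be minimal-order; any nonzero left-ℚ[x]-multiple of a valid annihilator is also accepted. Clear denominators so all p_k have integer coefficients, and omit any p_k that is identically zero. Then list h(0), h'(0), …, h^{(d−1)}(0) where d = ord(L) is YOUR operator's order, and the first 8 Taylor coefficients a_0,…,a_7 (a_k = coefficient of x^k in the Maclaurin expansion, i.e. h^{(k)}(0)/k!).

f: a_k = 4, 8, 8, 16/3, 8/3, 16/15, 16/45, 32/315, …
g: a_k = -2, -2, -6, -10, -22, -42, -86, -170, …
Product ⇒ symmetric product L₀, ord ≤ 1.
L = (3 + 2·x - 4·x^2) + (-1 + x + 2·x^2)·Dx  (order 1).
h: a_k = -8, -24, -56, -344/3, -232, -6952/15, -41768/45, -64936/35, …
ICs: h(0) = -8.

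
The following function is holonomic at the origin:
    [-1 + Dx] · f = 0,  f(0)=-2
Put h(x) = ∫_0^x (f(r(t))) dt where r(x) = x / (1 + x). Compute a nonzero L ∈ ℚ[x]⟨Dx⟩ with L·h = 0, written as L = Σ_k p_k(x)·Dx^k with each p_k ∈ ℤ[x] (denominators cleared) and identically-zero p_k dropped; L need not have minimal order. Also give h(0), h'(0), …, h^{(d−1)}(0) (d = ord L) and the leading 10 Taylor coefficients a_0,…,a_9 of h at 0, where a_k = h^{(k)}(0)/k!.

f: a_k = -2, -2, -1, -1/3, -1/12, -1/60, -1/360, -1/2520, -1/20160, -1/181440, …
Substitute x→r, Dx→(1/r')Dx; clear ⇒ L₀.
Integrate: L := L₀·Dx.
L = -Dx + (1 + 2·x + x^2)·Dx^2  (order 2).
h: a_k = 0, -2, -1, 1/3, -1/12, -1/60, 19/360, -151/2520, 1091/20160, -7841/181440, …
ICs: h(0) = 0, h′(0) = -2.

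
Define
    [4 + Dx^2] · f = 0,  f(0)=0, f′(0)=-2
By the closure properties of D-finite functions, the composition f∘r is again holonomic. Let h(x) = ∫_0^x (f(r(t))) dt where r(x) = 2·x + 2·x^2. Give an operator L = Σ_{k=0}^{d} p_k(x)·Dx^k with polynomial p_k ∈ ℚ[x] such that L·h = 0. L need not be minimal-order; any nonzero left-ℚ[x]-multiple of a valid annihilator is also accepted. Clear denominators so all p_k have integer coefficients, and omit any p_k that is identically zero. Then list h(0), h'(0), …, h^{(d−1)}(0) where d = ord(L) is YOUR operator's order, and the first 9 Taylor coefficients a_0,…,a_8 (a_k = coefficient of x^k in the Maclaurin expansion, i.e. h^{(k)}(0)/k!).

f: a_k = 0, -2, 0, 4/3, 0, -4/15, 0, 8/315, 0, …
h₀=f(r): pull back L_f along r ⇒ L₀.
Integrate: L := L₀·Dx.
L = (16 + 96·x + 192·x^2 + 128·x^3)·Dx - 2·Dx^2 + (1 + 2·x)·Dx^3  (order 3).
h: a_k = 0, 0, -2, -4/3, 8/3, 32/5, 176/45, -32/7, -3232/315, …
ICs: h(0) = 0, h′(0) = 0, h′′(0) = -4.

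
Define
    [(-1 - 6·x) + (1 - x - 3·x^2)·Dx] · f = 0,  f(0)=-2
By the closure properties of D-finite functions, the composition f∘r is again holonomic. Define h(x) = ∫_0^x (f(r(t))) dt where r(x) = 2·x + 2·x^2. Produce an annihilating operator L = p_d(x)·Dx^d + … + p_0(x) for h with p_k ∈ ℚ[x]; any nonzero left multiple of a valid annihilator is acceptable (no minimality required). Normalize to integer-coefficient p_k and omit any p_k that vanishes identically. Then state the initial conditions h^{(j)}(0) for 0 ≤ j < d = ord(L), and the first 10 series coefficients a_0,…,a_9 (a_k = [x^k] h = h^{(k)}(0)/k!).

L = (2 + 28·x + 72·x^2 + 48·x^3)·Dx + (-1 + 2·x + 14·x^2 + 24·x^3 + 12·x^4)·Dx^2  (order 2).
h: a_k = 0, -2, -2, -12, -44, -976/5, -888, -28976/7, -19760, -95712, …
ICs: h(0) = 0, h′(0) = -2.

f: a_k = -2, -2, -8, -14, -38, -80, -194, -434, -1016, -2318, …
Change of var in L_f (x↦r) gives L₀.
Integrate: L := L₀·Dx.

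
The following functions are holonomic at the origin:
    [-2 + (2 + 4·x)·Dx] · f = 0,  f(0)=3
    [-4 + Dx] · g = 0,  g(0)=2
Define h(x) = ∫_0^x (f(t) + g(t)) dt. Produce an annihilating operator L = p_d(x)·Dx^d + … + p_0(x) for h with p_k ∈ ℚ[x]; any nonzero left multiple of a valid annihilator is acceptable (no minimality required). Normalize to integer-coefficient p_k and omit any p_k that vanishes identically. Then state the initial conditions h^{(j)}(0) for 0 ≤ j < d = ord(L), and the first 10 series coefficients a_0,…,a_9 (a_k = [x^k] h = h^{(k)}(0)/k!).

L = (20 + 32·x)·Dx + (-17 - 64·x - 64·x^2)·Dx^2 + (3 + 14·x + 16·x^2)·Dx^3  (order 3).
h: a_k = 0, 5, 11/2, 29/6, 137/24, 467/120, 2363/720, 5357/5040, 63953/40320, -274333/362880, …
ICs: h(0) = 0, h′(0) = 5, h′′(0) = 11.

f: a_k = 3, 3, -3/2, 3/2, -15/8, 21/8, -63/16, 99/16, -1287/128, 2145/128, …
g: a_k = 2, 8, 16, 64/3, 64/3, 256/15, 512/45, 2048/315, 1024/315, 4096/2835, …
f+g: L₀ = lclm(L_f,L_g), ord ≤ 1+1.
h=∫₀ˣh₀: take L = L₀·Dx.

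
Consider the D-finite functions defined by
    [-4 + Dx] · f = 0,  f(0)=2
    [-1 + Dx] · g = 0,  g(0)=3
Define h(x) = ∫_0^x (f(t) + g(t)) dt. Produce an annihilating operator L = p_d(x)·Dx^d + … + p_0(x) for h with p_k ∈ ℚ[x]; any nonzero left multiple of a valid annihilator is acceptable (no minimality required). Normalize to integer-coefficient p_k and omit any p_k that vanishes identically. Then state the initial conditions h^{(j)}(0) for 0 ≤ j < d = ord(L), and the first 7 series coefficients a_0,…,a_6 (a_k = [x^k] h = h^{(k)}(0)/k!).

L = 4·Dx - 5·Dx^2 + Dx^3  (order 3).
h: a_k = 0, 5, 11/2, 35/6, 131/24, 103/24, 2051/720, …
ICs: h(0) = 0, h′(0) = 5, h′′(0) = 11.

f: a_k = 2, 8, 16, 64/3, 64/3, 256/15, 512/45, …
g: a_k = 3, 3, 3/2, 1/2, 1/8, 1/40, 1/240, …
L₀ := lclm(L_f,L_g); ord L₀ ≤ 1+1.
∫: right-multiply L₀ by Dx.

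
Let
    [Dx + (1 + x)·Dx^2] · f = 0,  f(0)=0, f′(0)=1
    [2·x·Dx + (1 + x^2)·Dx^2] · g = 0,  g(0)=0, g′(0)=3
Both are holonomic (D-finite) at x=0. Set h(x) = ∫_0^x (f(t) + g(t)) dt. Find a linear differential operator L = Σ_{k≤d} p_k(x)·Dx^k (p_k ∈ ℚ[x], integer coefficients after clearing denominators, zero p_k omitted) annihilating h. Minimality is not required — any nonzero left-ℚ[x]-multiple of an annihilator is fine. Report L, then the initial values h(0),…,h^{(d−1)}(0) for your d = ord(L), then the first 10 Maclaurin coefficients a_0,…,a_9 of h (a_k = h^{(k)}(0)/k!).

f: a_k = 0, 1, -1/2, 1/3, -1/4, 1/5, -1/6, 1/7, -1/8, 1/9, …
g: a_k = 0, 3, 0, -1, 0, 3/5, 0, -3/7, 0, 1/3, …
L₀ := lclm(L_f,L_g); ord L₀ ≤ 2+2.
h=∫h₀ ⇒ L = L₀·Dx.
L = (-2 - 6·x + 6·x^2 + 2·x^3)·Dx^2 + (-4 - 4·x + 12·x^3 + 4·x^4)·Dx^3 + (-1 + x + 2·x^2 + 2·x^3 + 3·x^4 + x^5)·Dx^4  (order 4).
h: a_k = 0, 0, 2, -1/6, -1/6, -1/20, 2/15, -1/42, -1/28, -1/72, …
ICs: h(0) = 0, h′(0) = 0, h′′(0) = 4, h′′′(0) = -1.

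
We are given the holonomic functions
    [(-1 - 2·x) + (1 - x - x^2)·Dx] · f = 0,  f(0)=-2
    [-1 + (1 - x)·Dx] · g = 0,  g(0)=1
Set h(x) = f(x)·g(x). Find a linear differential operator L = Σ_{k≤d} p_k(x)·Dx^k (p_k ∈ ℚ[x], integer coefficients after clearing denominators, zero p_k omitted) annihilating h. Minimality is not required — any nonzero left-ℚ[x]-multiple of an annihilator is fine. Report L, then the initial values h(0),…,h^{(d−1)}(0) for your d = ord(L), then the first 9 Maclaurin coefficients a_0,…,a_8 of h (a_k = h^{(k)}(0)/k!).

f: a_k = -2, -2, -4, -6, -10, -16, -26, -42, -68, …
g: a_k = 1, 1, 1, 1, 1, 1, 1, 1, 1, …
Sym-product of L_f,L_g gives L₀ (≤ ord 1).
L = (-2 + 3·x^2) + (1 - 2·x + x^3)·Dx  (order 1).
h: a_k = -2, -4, -8, -14, -24, -40, -66, -108, -176, …
ICs: h(0) = -2.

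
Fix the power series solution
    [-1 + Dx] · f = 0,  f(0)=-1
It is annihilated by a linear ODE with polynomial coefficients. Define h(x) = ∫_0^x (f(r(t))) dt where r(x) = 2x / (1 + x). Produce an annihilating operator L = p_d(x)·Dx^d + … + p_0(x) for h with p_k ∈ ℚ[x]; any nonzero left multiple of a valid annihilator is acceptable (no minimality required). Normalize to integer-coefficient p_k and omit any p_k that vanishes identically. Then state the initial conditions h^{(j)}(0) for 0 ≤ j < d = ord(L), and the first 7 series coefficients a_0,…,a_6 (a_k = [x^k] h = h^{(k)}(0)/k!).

f: a_k = -1, -1, -1/2, -1/6, -1/24, -1/120, -1/720, …
h₀=f(r): pull back L_f along r ⇒ L₀.
h=∫₀ˣh₀: take L = L₀·Dx.
L = -2·Dx + (1 + 2·x + x^2)·Dx^2  (order 2).
h: a_k = 0, -1, -1, 0, 1/6, -2/15, 1/15, …
ICs: h(0) = 0, h′(0) = -1.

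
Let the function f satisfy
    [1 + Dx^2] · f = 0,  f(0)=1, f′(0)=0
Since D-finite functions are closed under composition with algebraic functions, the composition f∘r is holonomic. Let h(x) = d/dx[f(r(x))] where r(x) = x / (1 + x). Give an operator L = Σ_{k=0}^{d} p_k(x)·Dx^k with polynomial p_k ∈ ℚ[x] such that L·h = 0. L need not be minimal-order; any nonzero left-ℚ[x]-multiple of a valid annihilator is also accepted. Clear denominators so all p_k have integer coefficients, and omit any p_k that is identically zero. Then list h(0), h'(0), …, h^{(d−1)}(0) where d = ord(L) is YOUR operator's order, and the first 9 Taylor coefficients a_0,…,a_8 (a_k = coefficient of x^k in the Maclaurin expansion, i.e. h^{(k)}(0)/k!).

L = (7 + 12·x + 6·x^2) + (6 + 18·x + 18·x^2 + 6·x^3)·Dx + (1 + 4·x + 6·x^2 + 4·x^3 + x^4)·Dx^2  (order 2).
h: a_k = 0, -1, 3, -35/6, 55/6, -1501/120, 609/40, -16699/1008, 8791/560, …
ICs: h(0) = 0, h′(0) = -1.

f: a_k = 1, 0, -1/2, 0, 1/24, 0, -1/720, 0, 1/40320, …
f∘r: x↦r, Dx↦Dx/r' in L_f ⇒ L₀.
h₀' ⇒ L via d/dx closure of L₀.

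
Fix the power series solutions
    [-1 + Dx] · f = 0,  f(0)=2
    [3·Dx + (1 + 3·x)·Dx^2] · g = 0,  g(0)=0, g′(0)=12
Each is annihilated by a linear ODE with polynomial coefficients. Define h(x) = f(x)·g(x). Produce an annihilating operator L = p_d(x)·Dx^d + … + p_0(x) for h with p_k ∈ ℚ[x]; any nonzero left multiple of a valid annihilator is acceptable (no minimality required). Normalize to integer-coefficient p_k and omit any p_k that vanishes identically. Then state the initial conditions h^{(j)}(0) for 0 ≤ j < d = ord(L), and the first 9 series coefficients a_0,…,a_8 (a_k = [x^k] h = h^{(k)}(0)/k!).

f: a_k = 2, 2, 1, 1/3, 1/12, 1/60, 1/360, 1/2520, 1/20160, …
g: a_k = 0, 12, -18, 36, -81, 972/5, -486, 8748/7, -6561/2, …
Sym-product of L_f,L_g gives L₀ (≤ ord 2).
L = (-2 + 3·x) + (1 - 6·x)·Dx + (1 + 3·x)·Dx^2  (order 2).
h: a_k = 0, 24, -12, 48, -104, 1289/5, -1307/2, 178244/105, -134669/30, …
ICs: h(0) = 0, h′(0) = 24.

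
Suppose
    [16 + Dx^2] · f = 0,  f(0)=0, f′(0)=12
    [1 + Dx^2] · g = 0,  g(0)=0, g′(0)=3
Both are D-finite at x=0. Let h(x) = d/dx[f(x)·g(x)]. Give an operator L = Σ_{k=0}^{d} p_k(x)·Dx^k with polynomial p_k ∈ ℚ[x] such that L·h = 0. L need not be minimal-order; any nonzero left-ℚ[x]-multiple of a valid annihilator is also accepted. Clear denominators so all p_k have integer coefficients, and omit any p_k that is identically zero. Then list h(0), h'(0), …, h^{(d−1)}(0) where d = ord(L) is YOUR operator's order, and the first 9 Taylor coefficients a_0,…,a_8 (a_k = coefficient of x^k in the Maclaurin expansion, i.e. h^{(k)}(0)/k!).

L = 225 + 34·Dx^2 + Dx^4  (order 4).
h: a_k = 0, 72, 0, -408, 0, 2793/5, 0, -12002/35, 0, …
ICs: h(0) = 0, h′(0) = 72, h′′(0) = 0, h′′′(0) = -2448.

f: a_k = 0, 12, 0, -32, 0, 128/5, 0, -1024/105, 0, …
g: a_k = 0, 3, 0, -1/2, 0, 1/40, 0, -1/1680, 0, …
L₀ := L_f ⊗_s L_g (sym. prod.), ord ≤ 4.
Derive L from L₀ (diff closure).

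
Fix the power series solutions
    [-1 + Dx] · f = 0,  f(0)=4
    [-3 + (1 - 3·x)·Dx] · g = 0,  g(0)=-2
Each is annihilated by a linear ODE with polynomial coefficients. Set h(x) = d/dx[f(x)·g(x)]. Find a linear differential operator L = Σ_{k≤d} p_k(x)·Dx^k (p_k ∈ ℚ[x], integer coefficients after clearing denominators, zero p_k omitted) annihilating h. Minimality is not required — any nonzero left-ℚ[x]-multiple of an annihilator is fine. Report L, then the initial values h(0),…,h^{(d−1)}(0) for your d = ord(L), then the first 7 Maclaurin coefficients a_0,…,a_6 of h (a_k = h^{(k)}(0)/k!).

L = (25 - 24·x + 9·x^2) + (-4 + 15·x - 9·x^2)·Dx  (order 1).
h: a_k = -32, -200, -904, -10852/3, -40696/3, -732529/15, -1538311/9, …
ICs: h(0) = -32.

f: a_k = 4, 4, 2, 2/3, 1/6, 1/30, 1/180, …
g: a_k = -2, -6, -18, -54, -162, -486, -1458, …
Sym-product of L_f,L_g gives L₀ (≤ ord 1).
Differentiate: ansatz ord ≤ ord L₀ ⇒ L.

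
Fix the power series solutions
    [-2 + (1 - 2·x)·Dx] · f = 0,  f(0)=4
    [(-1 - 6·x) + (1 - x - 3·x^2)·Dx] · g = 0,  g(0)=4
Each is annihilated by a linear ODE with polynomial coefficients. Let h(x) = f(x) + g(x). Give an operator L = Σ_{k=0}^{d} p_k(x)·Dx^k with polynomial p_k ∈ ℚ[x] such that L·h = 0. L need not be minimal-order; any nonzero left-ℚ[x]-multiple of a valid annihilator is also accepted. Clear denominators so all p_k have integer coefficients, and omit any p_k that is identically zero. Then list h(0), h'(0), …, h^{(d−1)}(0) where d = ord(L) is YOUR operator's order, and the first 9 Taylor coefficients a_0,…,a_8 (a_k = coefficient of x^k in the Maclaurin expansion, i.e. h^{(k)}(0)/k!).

f: a_k = 4, 8, 16, 32, 64, 128, 256, 512, 1024, …
g: a_k = 4, 4, 16, 28, 76, 160, 388, 868, 2032, …
f+g: L₀ = lclm(L_f,L_g), ord ≤ 1+1.
L = (8 - 36·x + 108·x^2 - 72·x^3) + (-2·x - 54·x^2 + 192·x^3 - 144·x^4)·Dx + (-1 + 9·x - 23·x^2 + 6·x^3 + 42·x^4 - 36·x^5)·Dx^2  (order 2).
h: a_k = 8, 12, 32, 60, 140, 288, 644, 1380, 3056, …
ICs: h(0) = 8, h′(0) = 12.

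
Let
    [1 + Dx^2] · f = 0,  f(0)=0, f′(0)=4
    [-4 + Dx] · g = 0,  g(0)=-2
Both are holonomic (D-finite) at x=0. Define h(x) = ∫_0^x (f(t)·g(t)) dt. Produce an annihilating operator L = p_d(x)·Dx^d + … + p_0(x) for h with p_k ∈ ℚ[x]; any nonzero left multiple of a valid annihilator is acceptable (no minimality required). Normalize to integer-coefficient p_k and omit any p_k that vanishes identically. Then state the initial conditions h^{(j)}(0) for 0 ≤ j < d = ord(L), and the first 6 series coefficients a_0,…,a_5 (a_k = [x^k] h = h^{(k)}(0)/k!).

f: a_k = 0, 4, 0, -2/3, 0, 1/30, …
g: a_k = -2, -8, -16, -64/3, -64/3, -256/15, …
Sym-product of L_f,L_g gives L₀ (≤ ord 2).
h=∫h₀ ⇒ L = L₀·Dx.
L = 17·Dx - 8·Dx^2 + Dx^3  (order 3).
h: a_k = 0, 0, -4, -32/3, -47/3, -16, …
ICs: h(0) = 0, h′(0) = 0, h′′(0) = -8.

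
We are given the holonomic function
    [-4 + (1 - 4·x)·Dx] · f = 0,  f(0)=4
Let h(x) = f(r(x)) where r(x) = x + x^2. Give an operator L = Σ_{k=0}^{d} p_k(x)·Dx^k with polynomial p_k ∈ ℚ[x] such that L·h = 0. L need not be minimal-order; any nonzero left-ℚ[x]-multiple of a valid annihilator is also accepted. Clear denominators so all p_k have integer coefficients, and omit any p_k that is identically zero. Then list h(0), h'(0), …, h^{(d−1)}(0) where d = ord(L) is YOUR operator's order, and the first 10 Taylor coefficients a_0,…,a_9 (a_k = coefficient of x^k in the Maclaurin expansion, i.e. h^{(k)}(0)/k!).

L = (4 + 8·x) + (-1 + 4·x + 4·x^2)·Dx  (order 1).
h: a_k = 4, 16, 80, 384, 1856, 8960, 43264, 208896, 1008640, 4870144, …
ICs: h(0) = 4.

f: a_k = 4, 16, 64, 256, 1024, 4096, 16384, 65536, 262144, 1048576, …
h₀=f(r): pull back L_f along r ⇒ L₀.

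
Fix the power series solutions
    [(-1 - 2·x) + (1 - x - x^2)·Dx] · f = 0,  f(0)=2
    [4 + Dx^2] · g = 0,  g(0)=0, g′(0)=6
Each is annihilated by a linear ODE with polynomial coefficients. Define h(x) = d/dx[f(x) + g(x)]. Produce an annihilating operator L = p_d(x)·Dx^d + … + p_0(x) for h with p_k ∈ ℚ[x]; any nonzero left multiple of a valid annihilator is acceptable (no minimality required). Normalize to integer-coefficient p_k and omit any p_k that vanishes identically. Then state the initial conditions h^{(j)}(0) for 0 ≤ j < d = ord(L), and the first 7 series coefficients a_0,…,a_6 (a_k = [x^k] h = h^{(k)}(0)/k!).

L = (272 + 704·x + 880·x^2 + 400·x^3 + 320·x^4 + 144·x^5 + 48·x^6) + (-44 - 52·x + 108·x^2 + 80·x^3 + 40·x^4 + 72·x^5 + 56·x^6 + 16·x^7)·Dx + (68 + 176·x + 220·x^2 + 100·x^3 + 80·x^4 + 36·x^5 + 12·x^6)·Dx^2 + (-11 - 13·x + 27·x^2 + 20·x^3 + 10·x^4 + 18·x^5 + 14·x^6 + 4·x^7)·Dx^3  (order 3).
h: a_k = 8, 8, 6, 40, 84, 156, 4402/15, …
ICs: h(0) = 8, h′(0) = 8, h′′(0) = 12.

f: a_k = 2, 2, 4, 6, 10, 16, 26, …
g: a_k = 0, 6, 0, -4, 0, 4/5, 0, …
L₀ := lclm(L_f,L_g); ord L₀ ≤ 1+2.
Differentiate: ansatz ord ≤ ord L₀ ⇒ L.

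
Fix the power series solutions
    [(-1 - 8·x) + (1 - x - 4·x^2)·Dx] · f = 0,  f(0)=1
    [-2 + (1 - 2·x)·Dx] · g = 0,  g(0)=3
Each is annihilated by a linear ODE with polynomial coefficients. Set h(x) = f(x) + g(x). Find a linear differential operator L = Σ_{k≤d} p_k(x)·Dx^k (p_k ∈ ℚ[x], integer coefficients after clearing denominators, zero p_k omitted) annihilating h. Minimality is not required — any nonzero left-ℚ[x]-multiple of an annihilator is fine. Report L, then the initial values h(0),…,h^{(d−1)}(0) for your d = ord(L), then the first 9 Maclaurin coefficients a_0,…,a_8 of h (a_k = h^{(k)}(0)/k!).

f: a_k = 1, 1, 5, 9, 29, 65, 181, 441, 1165, …
g: a_k = 3, 6, 12, 24, 48, 96, 192, 384, 768, …
h₀=f+g: left-lcm gives L₀, ord ≤ 2.
L = (12 - 48·x + 192·x^2 - 128·x^3) + (-2 - 96·x^2 + 352·x^3 - 256·x^4)·Dx + (-1 + 11·x - 30·x^2 + 80·x^4 - 64·x^5)·Dx^2  (order 2).
h: a_k = 4, 7, 17, 33, 77, 161, 373, 825, 1933, …
ICs: h(0) = 4, h′(0) = 7.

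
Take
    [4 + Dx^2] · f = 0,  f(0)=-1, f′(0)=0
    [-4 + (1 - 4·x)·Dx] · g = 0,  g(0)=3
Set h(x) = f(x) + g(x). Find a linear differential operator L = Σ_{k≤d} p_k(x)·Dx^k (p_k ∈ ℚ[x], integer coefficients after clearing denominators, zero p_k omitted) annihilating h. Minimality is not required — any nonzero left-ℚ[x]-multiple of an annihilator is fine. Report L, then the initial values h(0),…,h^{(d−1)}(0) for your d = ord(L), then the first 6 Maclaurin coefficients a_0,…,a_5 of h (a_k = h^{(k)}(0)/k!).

f: a_k = -1, 0, 2, 0, -2/3, 0, …
g: a_k = 3, 12, 48, 192, 768, 3072, …
L₀ := lclm(L_f,L_g); ord L₀ ≤ 2+1.
L = (-400 + 128·x - 256·x^2) + (36 - 176·x + 192·x^2 - 256·x^3)·Dx + (-100 + 32·x - 64·x^2)·Dx^2 + (9 - 44·x + 48·x^2 - 64·x^3)·Dx^3  (order 3).
h: a_k = 2, 12, 50, 192, 2302/3, 3072, …
ICs: h(0) = 2, h′(0) = 12, h′′(0) = 100.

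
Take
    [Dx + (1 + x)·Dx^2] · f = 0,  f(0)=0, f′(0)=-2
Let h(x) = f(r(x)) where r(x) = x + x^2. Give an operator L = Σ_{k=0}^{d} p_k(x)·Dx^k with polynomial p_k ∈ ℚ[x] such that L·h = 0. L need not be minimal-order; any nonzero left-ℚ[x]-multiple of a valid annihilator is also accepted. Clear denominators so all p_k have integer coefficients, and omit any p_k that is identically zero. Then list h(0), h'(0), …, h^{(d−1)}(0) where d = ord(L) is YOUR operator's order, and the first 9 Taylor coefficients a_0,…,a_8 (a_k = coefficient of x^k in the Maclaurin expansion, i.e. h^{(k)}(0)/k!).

f: a_k = 0, -2, 1, -2/3, 1/2, -2/5, 1/3, -2/7, 1/4, …
Change of var in L_f (x↦r) gives L₀.
L = (-1 + 2·x + 2·x^2)·Dx + (1 + 3·x + 3·x^2 + 2·x^3)·Dx^2  (order 2).
h: a_k = 0, -2, -1, 4/3, -1/2, -2/5, 2/3, -2/7, -1/4, …
ICs: h(0) = 0, h′(0) = -2.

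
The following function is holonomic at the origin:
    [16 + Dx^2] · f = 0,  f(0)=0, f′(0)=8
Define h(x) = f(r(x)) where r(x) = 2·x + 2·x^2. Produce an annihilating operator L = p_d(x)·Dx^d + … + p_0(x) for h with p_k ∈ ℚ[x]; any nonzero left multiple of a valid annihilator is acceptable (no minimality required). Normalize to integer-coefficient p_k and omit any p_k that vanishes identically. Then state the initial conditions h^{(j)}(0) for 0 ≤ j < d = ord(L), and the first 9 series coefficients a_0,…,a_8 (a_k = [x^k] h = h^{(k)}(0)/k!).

L = (64 + 384·x + 768·x^2 + 512·x^3) - 2·Dx + (1 + 2·x)·Dx^2  (order 2).
h: a_k = 0, 16, 16, -512/3, -512, 512/15, 2560, 1458176/315, -16384/45, …
ICs: h(0) = 0, h′(0) = 16.

f: a_k = 0, 8, 0, -64/3, 0, 256/15, 0, -2048/315, 0, …
Substitute x→r, Dx→(1/r')Dx; clear ⇒ L₀.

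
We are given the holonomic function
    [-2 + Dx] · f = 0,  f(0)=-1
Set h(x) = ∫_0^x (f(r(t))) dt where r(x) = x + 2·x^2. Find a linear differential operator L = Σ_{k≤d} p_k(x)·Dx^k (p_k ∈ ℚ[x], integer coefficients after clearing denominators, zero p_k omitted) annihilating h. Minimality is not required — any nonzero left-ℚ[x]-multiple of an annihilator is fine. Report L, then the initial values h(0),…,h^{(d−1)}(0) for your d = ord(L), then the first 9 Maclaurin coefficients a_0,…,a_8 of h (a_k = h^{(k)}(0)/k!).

L = (-2 - 8·x)·Dx + Dx^2  (order 2).
h: a_k = 0, -1, -1, -2, -7/3, -10/3, -18/5, -1324/315, -1303/315, …
ICs: h(0) = 0, h′(0) = -1.

f: a_k = -1, -2, -2, -4/3, -2/3, -4/15, -4/45, -8/315, -2/315, …
h₀=f(r): pull back L_f along r ⇒ L₀.
h=∫₀ˣh₀: take L = L₀·Dx.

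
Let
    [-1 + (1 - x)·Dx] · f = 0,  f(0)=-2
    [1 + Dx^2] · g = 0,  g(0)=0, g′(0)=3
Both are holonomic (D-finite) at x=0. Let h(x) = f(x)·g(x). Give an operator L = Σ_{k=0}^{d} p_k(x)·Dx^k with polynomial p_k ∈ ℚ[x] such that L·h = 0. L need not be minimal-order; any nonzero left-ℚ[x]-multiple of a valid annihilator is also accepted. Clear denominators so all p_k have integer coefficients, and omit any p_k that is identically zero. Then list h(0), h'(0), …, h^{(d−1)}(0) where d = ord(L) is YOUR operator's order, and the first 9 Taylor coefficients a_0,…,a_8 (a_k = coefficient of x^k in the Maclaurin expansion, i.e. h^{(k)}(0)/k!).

f: a_k = -2, -2, -2, -2, -2, -2, -2, -2, -2, …
g: a_k = 0, 3, 0, -1/2, 0, 1/40, 0, -1/1680, 0, …
f·g: L₀ = L_f ⊗_s L_g, ord ≤ 1·2.
L = (-1 + x) + 2·Dx + (-1 + x)·Dx^2  (order 2).
h: a_k = 0, -6, -6, -5, -5, -101/20, -101/20, -4241/840, -4241/840, …
ICs: h(0) = 0, h′(0) = -6.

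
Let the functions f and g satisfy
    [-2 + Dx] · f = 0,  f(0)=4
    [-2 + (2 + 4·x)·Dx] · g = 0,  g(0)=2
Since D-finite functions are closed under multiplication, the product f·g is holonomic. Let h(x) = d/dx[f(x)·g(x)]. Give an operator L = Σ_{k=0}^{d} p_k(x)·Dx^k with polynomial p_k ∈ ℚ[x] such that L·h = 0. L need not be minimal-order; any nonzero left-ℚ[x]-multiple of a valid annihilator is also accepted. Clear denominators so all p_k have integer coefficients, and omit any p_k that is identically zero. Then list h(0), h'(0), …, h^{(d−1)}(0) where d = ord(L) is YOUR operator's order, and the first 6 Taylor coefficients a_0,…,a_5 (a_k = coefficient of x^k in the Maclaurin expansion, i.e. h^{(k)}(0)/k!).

f: a_k = 4, 8, 8, 16/3, 8/3, 16/15, …
g: a_k = 2, 2, -1, 1, -5/4, 7/4, …
h₀=f·g: eliminate ⇒ L₀, order ≤ 1·1.
h₀' ⇒ L via d/dx closure of L₀.
L = (7 + 24·x + 16·x^2) + (-3 - 10·x - 8·x^2)·Dx  (order 1).
h: a_k = 24, 56, 68, 44, 107/3, -89/15, …
ICs: h(0) = 24.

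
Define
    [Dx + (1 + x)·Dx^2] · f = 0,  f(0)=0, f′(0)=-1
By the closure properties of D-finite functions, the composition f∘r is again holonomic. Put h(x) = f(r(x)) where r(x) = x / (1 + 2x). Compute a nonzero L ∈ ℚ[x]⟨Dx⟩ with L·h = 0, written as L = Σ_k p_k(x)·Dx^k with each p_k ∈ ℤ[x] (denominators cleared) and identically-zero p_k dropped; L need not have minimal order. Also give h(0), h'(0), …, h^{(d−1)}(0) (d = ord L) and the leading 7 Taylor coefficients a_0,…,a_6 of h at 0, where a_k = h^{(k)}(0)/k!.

f: a_k = 0, -1, 1/2, -1/3, 1/4, -1/5, 1/6, …
h₀=f(r): pull back L_f along r ⇒ L₀.
L = (5 + 12·x)·Dx + (1 + 5·x + 6·x^2)·Dx^2  (order 2).
h: a_k = 0, -1, 5/2, -19/3, 65/4, -211/5, 665/6, …
ICs: h(0) = 0, h′(0) = -1.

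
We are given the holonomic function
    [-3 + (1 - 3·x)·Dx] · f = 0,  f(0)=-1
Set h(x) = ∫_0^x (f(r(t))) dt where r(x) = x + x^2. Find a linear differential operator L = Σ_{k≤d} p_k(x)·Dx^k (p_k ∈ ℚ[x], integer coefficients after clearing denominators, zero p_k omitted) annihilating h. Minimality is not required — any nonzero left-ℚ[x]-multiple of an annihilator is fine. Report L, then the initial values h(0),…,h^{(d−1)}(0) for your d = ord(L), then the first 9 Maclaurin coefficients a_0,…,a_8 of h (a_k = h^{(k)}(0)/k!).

L = (3 + 6·x)·Dx + (-1 + 3·x + 3·x^2)·Dx^2  (order 2).
h: a_k = 0, -1, -3/2, -4, -45/4, -171/5, -108, -351, -9315/8, …
ICs: h(0) = 0, h′(0) = -1.

f: a_k = -1, -3, -9, -27, -81, -243, -729, -2187, -6561, …
f∘r: x↦r, Dx↦Dx/r' in L_f ⇒ L₀.
Integrate: L := L₀·Dx.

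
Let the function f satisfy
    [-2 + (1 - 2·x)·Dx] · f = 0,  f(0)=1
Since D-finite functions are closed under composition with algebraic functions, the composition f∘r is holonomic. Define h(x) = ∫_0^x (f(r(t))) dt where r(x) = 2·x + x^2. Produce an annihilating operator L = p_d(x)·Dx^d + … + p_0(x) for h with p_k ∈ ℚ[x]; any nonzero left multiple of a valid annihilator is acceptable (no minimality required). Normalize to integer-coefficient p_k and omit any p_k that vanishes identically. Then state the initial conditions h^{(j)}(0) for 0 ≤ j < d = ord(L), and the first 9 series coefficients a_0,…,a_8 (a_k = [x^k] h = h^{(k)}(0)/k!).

f: a_k = 1, 2, 4, 8, 16, 32, 64, 128, 256, …
Change of var in L_f (x↦r) gives L₀.
Integrate: L := L₀·Dx.
L = (4 + 4·x)·Dx + (-1 + 4·x + 2·x^2)·Dx^2  (order 2).
h: a_k = 0, 1, 2, 6, 20, 356/5, 264, 7048/7, 3920, …
ICs: h(0) = 0, h′(0) = 1.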